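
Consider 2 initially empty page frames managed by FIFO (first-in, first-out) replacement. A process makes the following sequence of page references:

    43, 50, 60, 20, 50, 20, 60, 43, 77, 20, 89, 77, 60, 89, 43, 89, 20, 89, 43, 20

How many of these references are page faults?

18

43 → fault, frames (43)
50 → fault, frames (43 50)
60 → fault, evict 43, frames (50 60)
20 → fault, evict 50, frames (60 20)
50 → fault, evict 60, frames (20 50)
20 → hit
60 → fault, evict 20, frames (50 60)
43 → fault, evict 50, frames (60 43)
77 → fault, evict 60, frames (43 77)
20 → fault, evict 43, frames (77 20)
89 → fault, evict 77, frames (20 89)
77 → fault, evict 20, frames (89 77)
60 → fault, evict 89, frames (77 60)
89 → fault, evict 77, frames (60 89)
43 → fault, evict 60, frames (89 43)
89 → hit
20 → fault, evict 89, frames (43 20)
89 → fault, evict 43, frames (20 89)
43 → fault, evict 20, frames (89 43)
20 → fault, evict 89, frames (43 20)
Page faults: 18.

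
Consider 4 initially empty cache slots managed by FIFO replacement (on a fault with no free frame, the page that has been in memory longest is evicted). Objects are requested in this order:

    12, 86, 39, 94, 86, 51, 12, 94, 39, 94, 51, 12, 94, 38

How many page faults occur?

7

12: fault, frames {12}
86: fault, frames {12,86}
39: fault, frames {12,86,39}
94: fault, frames {12,86,39,94}
86: hit
51: fault, evict 12, frames {86,39,94,51}
12: fault, evict 86, frames {39,94,51,12}
94: hit
39: hit
94: hit
51: hit
12: hit
94: hit
38: fault, evict 39, frames {94,51,12,38}
Page faults: 7.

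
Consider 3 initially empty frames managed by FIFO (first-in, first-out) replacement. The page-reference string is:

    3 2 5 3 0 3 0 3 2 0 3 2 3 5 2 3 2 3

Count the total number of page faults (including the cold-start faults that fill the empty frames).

3: fault, frames (3)
2: fault, frames (3 2)
5: fault, frames (3 2 5)
3: hit
0: fault, evict 3, frames (2 5 0)
3: fault, evict 2, frames (5 0 3)
0: hit
3: hit
2: fault, evict 5, frames (0 3 2)
0: hit
3: hit
2: hit
3: hit
5: fault, evict 0, frames (3 2 5)
2: hit
3: hit
2: hit
3: hit
Page faults: 7.

7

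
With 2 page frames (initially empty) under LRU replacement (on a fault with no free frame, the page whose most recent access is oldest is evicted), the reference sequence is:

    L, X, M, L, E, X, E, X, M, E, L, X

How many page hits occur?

2

L → fault, frames [L]
X → fault, frames [L, X]
M → fault, evict L, frames [X, M]
L → fault, evict X, frames [M, L]
E → fault, evict M, frames [L, E]
X → fault, evict L, frames [E, X]
E → hit
X → hit
M → fault, evict E, frames [X, M]
E → fault, evict X, frames [M, E]
L → fault, evict M, frames [E, L]
X → fault, evict E, frames [L, X]
Hits: 2.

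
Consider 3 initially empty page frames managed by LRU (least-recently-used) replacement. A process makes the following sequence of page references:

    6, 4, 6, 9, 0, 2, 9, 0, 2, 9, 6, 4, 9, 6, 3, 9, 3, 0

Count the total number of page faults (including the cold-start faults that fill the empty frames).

6: fault, frames [6]
4: fault, frames [6, 4]
6: hit
9: fault, frames [4, 6, 9]
0: fault, evict 4, frames [6, 9, 0]
2: fault, evict 6, frames [9, 0, 2]
9: hit
0: hit
2: hit
9: hit
6: fault, evict 0, frames [2, 9, 6]
4: fault, evict 2, frames [9, 6, 4]
9: hit
6: hit
3: fault, evict 4, frames [9, 6, 3]
9: hit
3: hit
0: fault, evict 6, frames [9, 3, 0]
Page faults: 9.

9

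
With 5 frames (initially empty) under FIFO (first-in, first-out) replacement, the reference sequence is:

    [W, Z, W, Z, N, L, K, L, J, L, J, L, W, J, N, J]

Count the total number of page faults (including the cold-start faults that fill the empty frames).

W → miss, frames [W]
Z → miss, frames [W, Z]
W → hit
Z → hit
N → miss, frames [W, Z, N]
L → miss, frames [W, Z, N, L]
K → miss, frames [W, Z, N, L, K]
L → hit
J → miss, evict W, frames [Z, N, L, K, J]
L → hit
J → hit
L → hit
W → miss, evict Z, frames [N, L, K, J, W]
J → hit
N → hit
J → hit
Page faults: 7.

7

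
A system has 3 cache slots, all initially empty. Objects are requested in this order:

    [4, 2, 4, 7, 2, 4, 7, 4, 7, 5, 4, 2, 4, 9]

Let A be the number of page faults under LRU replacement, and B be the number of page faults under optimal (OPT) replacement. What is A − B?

Under LRU: F F . F . . . . . F . F . F → 6 faults.
Under OPT: F F . F . . . . . F . . . F → 5 faults.
A − B = 6 − 5 = 1.

1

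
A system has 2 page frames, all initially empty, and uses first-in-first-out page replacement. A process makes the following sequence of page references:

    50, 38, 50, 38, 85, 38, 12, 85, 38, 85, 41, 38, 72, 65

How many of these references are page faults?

50: miss, frames (50)
38: miss, frames (50 38)
50: hit
38: hit
85: miss, evict 50, frames (38 85)
38: hit
12: miss, evict 38, frames (85 12)
85: hit
38: miss, evict 85, frames (12 38)
85: miss, evict 12, frames (38 85)
41: miss, evict 38, frames (85 41)
38: miss, evict 85, frames (41 38)
72: miss, evict 41, frames (38 72)
65: miss, evict 38, frames (72 65)
Page faults: 10.

10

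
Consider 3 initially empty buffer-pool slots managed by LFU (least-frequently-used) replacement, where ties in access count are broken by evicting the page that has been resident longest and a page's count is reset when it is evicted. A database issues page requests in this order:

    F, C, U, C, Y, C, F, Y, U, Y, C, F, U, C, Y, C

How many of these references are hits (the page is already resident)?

F -> fault, frames [F]
C -> fault, frames [F, C]
U -> fault, frames [F, C, U]
C -> hit
Y -> fault, evict F, frames [C, U, Y]
C -> hit
F -> fault, evict U, frames [C, Y, F]
Y -> hit
U -> fault, evict F, frames [C, Y, U]
Y -> hit
C -> hit
F -> fault, evict U, frames [C, Y, F]
U -> fault, evict F, frames [C, Y, U]
C -> hit
Y -> hit
C -> hit
Hits: 8.

8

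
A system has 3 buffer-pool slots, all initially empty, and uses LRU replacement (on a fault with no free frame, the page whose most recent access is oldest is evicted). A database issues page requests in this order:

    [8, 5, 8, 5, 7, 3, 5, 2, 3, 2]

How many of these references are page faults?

8: fault, frames (8)
5: fault, frames (8 5)
8: hit
5: hit
7: fault, frames (8 5 7)
3: fault, evict 8, frames (5 7 3)
5: hit
2: fault, evict 7, frames (3 5 2)
3: hit
2: hit
Page faults: 5.

5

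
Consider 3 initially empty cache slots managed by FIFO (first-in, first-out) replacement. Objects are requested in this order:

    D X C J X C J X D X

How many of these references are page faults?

6

D → miss, frames [D]
X → miss, frames [D, X]
C → miss, frames [D, X, C]
J → miss, evict D, frames [X, C, J]
X → hit
C → hit
J → hit
X → hit
D → miss, evict X, frames [C, J, D]
X → miss, evict C, frames [J, D, X]
Page faults: 6.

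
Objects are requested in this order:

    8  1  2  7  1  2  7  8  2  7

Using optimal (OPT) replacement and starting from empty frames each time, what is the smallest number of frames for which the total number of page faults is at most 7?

2

f=1: 10 faults
f=2: 7 faults
f=3: 5 faults
f=4: 4 faults
Smallest f with faults ≤ 7 is 2.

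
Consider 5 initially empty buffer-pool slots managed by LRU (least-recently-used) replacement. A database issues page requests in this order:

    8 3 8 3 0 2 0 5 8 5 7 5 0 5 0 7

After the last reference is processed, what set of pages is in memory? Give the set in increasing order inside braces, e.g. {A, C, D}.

8: fault, frames [8]
3: fault, frames [8, 3]
8: hit
3: hit
0: fault, frames [8, 3, 0]
2: fault, frames [8, 3, 0, 2]
0: hit
5: fault, frames [8, 3, 2, 0, 5]
8: hit
5: hit
7: fault, evict 3, frames [2, 0, 8, 5, 7]
5: hit
0: hit
5: hit
0: hit
7: hit

{0, 2, 5, 7, 8}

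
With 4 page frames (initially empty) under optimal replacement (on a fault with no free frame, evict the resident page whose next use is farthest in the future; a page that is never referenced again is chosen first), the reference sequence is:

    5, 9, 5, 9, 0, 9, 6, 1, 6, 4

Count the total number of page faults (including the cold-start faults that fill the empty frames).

6

5 -> miss, frames {5}
9 -> miss, frames {5,9}
5 -> hit
9 -> hit
0 -> miss, frames {5,9,0}
9 -> hit
6 -> miss, frames {5,9,0,6}
1 -> miss, evict 0, frames {5,9,6,1}
6 -> hit
4 -> miss, evict 1, frames {5,9,6,4}
Page faults: 6.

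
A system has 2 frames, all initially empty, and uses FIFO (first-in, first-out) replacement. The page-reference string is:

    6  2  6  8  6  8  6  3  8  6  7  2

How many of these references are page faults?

9

6: miss, frames (6)
2: miss, frames (6 2)
6: hit
8: miss, evict 6, frames (2 8)
6: miss, evict 2, frames (8 6)
8: hit
6: hit
3: miss, evict 8, frames (6 3)
8: miss, evict 6, frames (3 8)
6: miss, evict 3, frames (8 6)
7: miss, evict 8, frames (6 7)
2: miss, evict 6, frames (7 2)
Page faults: 9.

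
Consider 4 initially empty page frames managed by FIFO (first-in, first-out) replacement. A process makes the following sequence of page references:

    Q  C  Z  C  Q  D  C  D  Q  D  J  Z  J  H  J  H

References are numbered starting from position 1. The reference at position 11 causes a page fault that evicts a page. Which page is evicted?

Q

pos 1: Q: fault, frames [Q]
pos 2: C: fault, frames [Q, C]
pos 3: Z: fault, frames [Q, C, Z]
pos 4: C: hit
pos 5: Q: hit
pos 6: D: fault, frames [Q, C, Z, D]
pos 7: C: hit
pos 8: D: hit
pos 9: Q: hit
pos 10: D: hit
pos 11: J: fault, evict Q, frames [C, Z, D, J]
At position 11, page Q is evicted.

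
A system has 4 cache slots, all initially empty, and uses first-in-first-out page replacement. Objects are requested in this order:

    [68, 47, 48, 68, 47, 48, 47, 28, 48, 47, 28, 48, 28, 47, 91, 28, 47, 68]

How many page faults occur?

68 -> fault, frames [68]
47 -> fault, frames [68, 47]
48 -> fault, frames [68, 47, 48]
68 -> hit
47 -> hit
48 -> hit
47 -> hit
28 -> fault, frames [68, 47, 48, 28]
48 -> hit
47 -> hit
28 -> hit
48 -> hit
28 -> hit
47 -> hit
91 -> fault, evict 68, frames [47, 48, 28, 91]
28 -> hit
47 -> hit
68 -> fault, evict 47, frames [48, 28, 91, 68]
Page faults: 6.

6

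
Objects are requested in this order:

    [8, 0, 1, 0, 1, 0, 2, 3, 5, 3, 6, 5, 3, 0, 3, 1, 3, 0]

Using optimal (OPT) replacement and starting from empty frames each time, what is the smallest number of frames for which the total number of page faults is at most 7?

f=1: 18 faults
f=2: 11 faults
f=3: 9 faults
f=4: 8 faults
f=5: 7 faults
f=6: 7 faults
f=7: 7 faults
Smallest f with faults ≤ 7 is 5.

5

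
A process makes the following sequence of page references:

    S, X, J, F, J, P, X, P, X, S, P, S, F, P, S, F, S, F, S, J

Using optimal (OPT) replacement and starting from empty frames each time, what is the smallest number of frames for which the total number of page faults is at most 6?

f=1: 20 faults
f=2: 10 faults
f=3: 7 faults
f=4: 6 faults
f=5: 5 faults
Smallest f with faults ≤ 6 is 4.

4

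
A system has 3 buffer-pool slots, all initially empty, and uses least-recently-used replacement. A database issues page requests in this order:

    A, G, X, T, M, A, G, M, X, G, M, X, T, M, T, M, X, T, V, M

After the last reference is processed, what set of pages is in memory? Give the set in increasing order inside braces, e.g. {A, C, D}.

A → fault, frames (A)
G → fault, frames (A G)
X → fault, frames (A G X)
T → fault, evict A, frames (G X T)
M → fault, evict G, frames (X T M)
A → fault, evict X, frames (T M A)
G → fault, evict T, frames (M A G)
M → hit
X → fault, evict A, frames (G M X)
G → hit
M → hit
X → hit
T → fault, evict G, frames (M X T)
M → hit
T → hit
M → hit
X → hit
T → hit
V → fault, evict M, frames (X T V)
M → fault, evict X, frames (T V M)

{M, T, V}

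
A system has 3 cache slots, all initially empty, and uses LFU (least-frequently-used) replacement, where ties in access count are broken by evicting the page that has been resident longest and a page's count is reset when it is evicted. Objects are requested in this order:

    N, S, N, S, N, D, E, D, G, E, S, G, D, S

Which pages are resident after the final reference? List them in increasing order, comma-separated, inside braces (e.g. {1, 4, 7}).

{D, N, S}

N -> miss, frames {N}
S -> miss, frames {N,S}
N -> hit
S -> hit
N -> hit
D -> miss, frames {N,S,D}
E -> miss, evict D, frames {N,S,E}
D -> miss, evict E, frames {N,S,D}
G -> miss, evict D, frames {N,S,G}
E -> miss, evict G, frames {N,S,E}
S -> hit
G -> miss, evict E, frames {N,S,G}
D -> miss, evict G, frames {N,S,D}
S -> hit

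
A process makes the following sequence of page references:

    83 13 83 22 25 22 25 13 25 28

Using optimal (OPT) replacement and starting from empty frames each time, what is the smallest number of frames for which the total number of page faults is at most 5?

f=1: 10 faults
f=2: 6 faults
f=3: 5 faults
f=4: 5 faults
f=5: 5 faults
Smallest f with faults ≤ 5 is 3.

3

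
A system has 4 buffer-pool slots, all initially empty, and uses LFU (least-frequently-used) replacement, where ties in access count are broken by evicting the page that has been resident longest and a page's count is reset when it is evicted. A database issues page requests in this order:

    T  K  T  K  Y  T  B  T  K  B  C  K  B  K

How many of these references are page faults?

T → miss, frames {T}
K → miss, frames {T,K}
T → hit
K → hit
Y → miss, frames {T,K,Y}
T → hit
B → miss, frames {T,K,Y,B}
T → hit
K → hit
B → hit
C → miss, evict Y, frames {T,K,B,C}
K → hit
B → hit
K → hit
Page faults: 5.

5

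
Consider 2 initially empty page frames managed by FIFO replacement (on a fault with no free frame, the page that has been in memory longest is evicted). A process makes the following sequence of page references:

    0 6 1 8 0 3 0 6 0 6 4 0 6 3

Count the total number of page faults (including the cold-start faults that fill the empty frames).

11

0: fault, frames (0)
6: fault, frames (0 6)
1: fault, evict 0, frames (6 1)
8: fault, evict 6, frames (1 8)
0: fault, evict 1, frames (8 0)
3: fault, evict 8, frames (0 3)
0: hit
6: fault, evict 0, frames (3 6)
0: fault, evict 3, frames (6 0)
6: hit
4: fault, evict 6, frames (0 4)
0: hit
6: fault, evict 0, frames (4 6)
3: fault, evict 4, frames (6 3)
Page faults: 11.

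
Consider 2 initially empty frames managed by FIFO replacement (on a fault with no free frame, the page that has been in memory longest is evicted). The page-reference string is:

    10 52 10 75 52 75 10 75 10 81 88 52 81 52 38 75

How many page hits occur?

6

10: miss, frames {10}
52: miss, frames {10,52}
10: hit
75: miss, evict 10, frames {52,75}
52: hit
75: hit
10: miss, evict 52, frames {75,10}
75: hit
10: hit
81: miss, evict 75, frames {10,81}
88: miss, evict 10, frames {81,88}
52: miss, evict 81, frames {88,52}
81: miss, evict 88, frames {52,81}
52: hit
38: miss, evict 52, frames {81,38}
75: miss, evict 81, frames {38,75}
Hits: 6.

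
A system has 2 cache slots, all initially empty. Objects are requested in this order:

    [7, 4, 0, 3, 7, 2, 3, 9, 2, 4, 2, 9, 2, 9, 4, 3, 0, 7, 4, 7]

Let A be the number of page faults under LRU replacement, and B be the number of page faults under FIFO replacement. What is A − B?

Under LRU: F F F F F F F F F F . F . . F F F F F . → 16 faults.
Under FIFO: F F F F F F F F F F . F F . F F F F F . → 17 faults.
A − B = 16 − 17 = -1.

-1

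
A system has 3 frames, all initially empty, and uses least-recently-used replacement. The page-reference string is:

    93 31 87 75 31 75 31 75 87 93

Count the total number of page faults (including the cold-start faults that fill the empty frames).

93 → fault, frames (93)
31 → fault, frames (93 31)
87 → fault, frames (93 31 87)
75 → fault, evict 93, frames (31 87 75)
31 → hit
75 → hit
31 → hit
75 → hit
87 → hit
93 → fault, evict 31, frames (75 87 93)
Page faults: 5.

5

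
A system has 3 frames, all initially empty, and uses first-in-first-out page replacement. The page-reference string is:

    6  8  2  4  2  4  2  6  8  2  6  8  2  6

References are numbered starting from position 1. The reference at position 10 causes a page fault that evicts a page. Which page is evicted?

4

pos 1: 6 -> miss, frames {6}
pos 2: 8 -> miss, frames {6,8}
pos 3: 2 -> miss, frames {6,8,2}
pos 4: 4 -> miss, evict 6, frames {8,2,4}
pos 5: 2 -> hit
pos 6: 4 -> hit
pos 7: 2 -> hit
pos 8: 6 -> miss, evict 8, frames {2,4,6}
pos 9: 8 -> miss, evict 2, frames {4,6,8}
pos 10: 2 -> miss, evict 4, frames {6,8,2}
At position 10, page 4 is evicted.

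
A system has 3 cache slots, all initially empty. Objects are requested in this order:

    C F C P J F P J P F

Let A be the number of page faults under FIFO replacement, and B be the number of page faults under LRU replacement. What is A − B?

Under FIFO: F F . F F . . . . . → 4 faults.
Under LRU: F F . F F F . . . . → 5 faults.
A − B = 4 − 5 = -1.

-1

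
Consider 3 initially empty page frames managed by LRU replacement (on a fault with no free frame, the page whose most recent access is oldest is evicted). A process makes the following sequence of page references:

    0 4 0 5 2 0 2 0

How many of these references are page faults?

0 → fault, frames {0}
4 → fault, frames {0,4}
0 → hit
5 → fault, frames {4,0,5}
2 → fault, evict 4, frames {0,5,2}
0 → hit
2 → hit
0 → hit
Page faults: 4.

4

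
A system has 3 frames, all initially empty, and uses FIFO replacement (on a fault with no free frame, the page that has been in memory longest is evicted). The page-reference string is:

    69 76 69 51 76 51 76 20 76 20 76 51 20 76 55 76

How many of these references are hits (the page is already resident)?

69: miss, frames {69}
76: miss, frames {69,76}
69: hit
51: miss, frames {69,76,51}
76: hit
51: hit
76: hit
20: miss, evict 69, frames {76,51,20}
76: hit
20: hit
76: hit
51: hit
20: hit
76: hit
55: miss, evict 76, frames {51,20,55}
76: miss, evict 51, frames {20,55,76}
Hits: 10.

10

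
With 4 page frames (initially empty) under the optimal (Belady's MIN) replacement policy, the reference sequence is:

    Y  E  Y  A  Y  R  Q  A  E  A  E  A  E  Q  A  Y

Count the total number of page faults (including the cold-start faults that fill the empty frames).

5

Y: miss, frames (Y)
E: miss, frames (Y E)
Y: hit
A: miss, frames (Y E A)
Y: hit
R: miss, frames (Y E A R)
Q: miss, evict R, frames (Y E A Q)
A: hit
E: hit
A: hit
E: hit
A: hit
E: hit
Q: hit
A: hit
Y: hit
Page faults: 5.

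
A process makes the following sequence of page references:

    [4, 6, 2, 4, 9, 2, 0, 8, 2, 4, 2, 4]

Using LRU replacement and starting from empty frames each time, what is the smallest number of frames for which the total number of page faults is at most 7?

f=1: 12 faults
f=2: 10 faults
f=3: 7 faults
f=4: 7 faults
f=5: 6 faults
f=6: 6 faults
Smallest f with faults ≤ 7 is 3.

3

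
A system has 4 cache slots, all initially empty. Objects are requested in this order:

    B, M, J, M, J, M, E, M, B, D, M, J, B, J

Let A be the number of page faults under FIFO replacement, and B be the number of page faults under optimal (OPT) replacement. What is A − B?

Under FIFO: F F F . . . F . . F . . F . → 6 faults.
Under OPT: F F F . . . F . . F . . . . → 5 faults.
A − B = 6 − 5 = 1.

1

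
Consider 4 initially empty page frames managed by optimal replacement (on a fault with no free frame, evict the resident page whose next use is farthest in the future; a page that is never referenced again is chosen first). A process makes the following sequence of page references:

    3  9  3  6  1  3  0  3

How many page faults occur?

5

3 -> fault, frames [3]
9 -> fault, frames [3, 9]
3 -> hit
6 -> fault, frames [3, 9, 6]
1 -> fault, frames [3, 9, 6, 1]
3 -> hit
0 -> fault, evict 1, frames [3, 9, 6, 0]
3 -> hit
Page faults: 5.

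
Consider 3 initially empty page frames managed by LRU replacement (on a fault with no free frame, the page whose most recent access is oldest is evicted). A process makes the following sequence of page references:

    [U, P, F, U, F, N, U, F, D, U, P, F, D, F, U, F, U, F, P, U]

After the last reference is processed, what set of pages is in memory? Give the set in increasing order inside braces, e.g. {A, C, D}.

U → fault, frames (U)
P → fault, frames (U P)
F → fault, frames (U P F)
U → hit
F → hit
N → fault, evict P, frames (U F N)
U → hit
F → hit
D → fault, evict N, frames (U F D)
U → hit
P → fault, evict F, frames (D U P)
F → fault, evict D, frames (U P F)
D → fault, evict U, frames (P F D)
F → hit
U → fault, evict P, frames (D F U)
F → hit
U → hit
F → hit
P → fault, evict D, frames (U F P)
U → hit

{F, P, U}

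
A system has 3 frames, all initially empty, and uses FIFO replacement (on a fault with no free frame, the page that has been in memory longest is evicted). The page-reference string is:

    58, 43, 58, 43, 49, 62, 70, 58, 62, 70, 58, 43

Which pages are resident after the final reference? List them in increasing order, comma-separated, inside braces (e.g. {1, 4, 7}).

58 → fault, frames [58]
43 → fault, frames [58, 43]
58 → hit
43 → hit
49 → fault, frames [58, 43, 49]
62 → fault, evict 58, frames [43, 49, 62]
70 → fault, evict 43, frames [49, 62, 70]
58 → fault, evict 49, frames [62, 70, 58]
62 → hit
70 → hit
58 → hit
43 → fault, evict 62, frames [70, 58, 43]

{43, 58, 70}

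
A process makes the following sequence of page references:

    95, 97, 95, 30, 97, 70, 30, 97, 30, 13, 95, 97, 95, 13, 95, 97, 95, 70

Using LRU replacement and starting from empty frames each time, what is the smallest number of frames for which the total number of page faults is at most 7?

f=1: 18 faults
f=2: 13 faults
f=3: 8 faults
f=4: 7 faults
f=5: 5 faults
Smallest f with faults ≤ 7 is 4.

4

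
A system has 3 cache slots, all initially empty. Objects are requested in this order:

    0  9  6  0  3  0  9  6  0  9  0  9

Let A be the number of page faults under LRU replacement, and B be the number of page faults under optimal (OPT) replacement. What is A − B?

1

Under LRU: F F F . F . F F . . . . → 6 faults.
Under OPT: F F F . F . . F . . . . → 5 faults.
A − B = 6 − 5 = 1.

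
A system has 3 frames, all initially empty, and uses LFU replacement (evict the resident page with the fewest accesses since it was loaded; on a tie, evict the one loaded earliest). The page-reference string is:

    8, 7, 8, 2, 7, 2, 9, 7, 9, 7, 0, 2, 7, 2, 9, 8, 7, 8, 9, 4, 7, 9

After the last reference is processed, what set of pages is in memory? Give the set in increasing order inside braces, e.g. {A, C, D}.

{4, 7, 9}

8 → miss, frames (8)
7 → miss, frames (8 7)
8 → hit
2 → miss, frames (8 7 2)
7 → hit
2 → hit
9 → miss, evict 8, frames (7 2 9)
7 → hit
9 → hit
7 → hit
0 → miss, evict 2, frames (7 9 0)
2 → miss, evict 0, frames (7 9 2)
7 → hit
2 → hit
9 → hit
8 → miss, evict 2, frames (7 9 8)
7 → hit
8 → hit
9 → hit
4 → miss, evict 8, frames (7 9 4)
7 → hit
9 → hit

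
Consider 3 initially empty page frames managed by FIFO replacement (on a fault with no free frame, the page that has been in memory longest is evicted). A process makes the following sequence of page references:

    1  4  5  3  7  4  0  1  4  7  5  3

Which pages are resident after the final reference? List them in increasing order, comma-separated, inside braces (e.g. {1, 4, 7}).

{3, 5, 7}

1 -> fault, frames (1)
4 -> fault, frames (1 4)
5 -> fault, frames (1 4 5)
3 -> fault, evict 1, frames (4 5 3)
7 -> fault, evict 4, frames (5 3 7)
4 -> fault, evict 5, frames (3 7 4)
0 -> fault, evict 3, frames (7 4 0)
1 -> fault, evict 7, frames (4 0 1)
4 -> hit
7 -> fault, evict 4, frames (0 1 7)
5 -> fault, evict 0, frames (1 7 5)
3 -> fault, evict 1, frames (7 5 3)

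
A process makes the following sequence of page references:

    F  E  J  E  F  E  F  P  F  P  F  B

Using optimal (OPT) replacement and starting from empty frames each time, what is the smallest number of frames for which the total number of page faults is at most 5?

3

f=1: 12 faults
f=2: 6 faults
f=3: 5 faults
f=4: 5 faults
f=5: 5 faults
Smallest f with faults ≤ 5 is 3.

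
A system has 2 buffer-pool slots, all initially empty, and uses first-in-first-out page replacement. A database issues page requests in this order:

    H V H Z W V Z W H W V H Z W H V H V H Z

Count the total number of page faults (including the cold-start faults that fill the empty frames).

H -> miss, frames {H}
V -> miss, frames {H,V}
H -> hit
Z -> miss, evict H, frames {V,Z}
W -> miss, evict V, frames {Z,W}
V -> miss, evict Z, frames {W,V}
Z -> miss, evict W, frames {V,Z}
W -> miss, evict V, frames {Z,W}
H -> miss, evict Z, frames {W,H}
W -> hit
V -> miss, evict W, frames {H,V}
H -> hit
Z -> miss, evict H, frames {V,Z}
W -> miss, evict V, frames {Z,W}
H -> miss, evict Z, frames {W,H}
V -> miss, evict W, frames {H,V}
H -> hit
V -> hit
H -> hit
Z -> miss, evict H, frames {V,Z}
Page faults: 14.

14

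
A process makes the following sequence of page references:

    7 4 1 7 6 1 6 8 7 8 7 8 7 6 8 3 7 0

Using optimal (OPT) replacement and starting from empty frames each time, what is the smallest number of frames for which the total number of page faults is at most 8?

f=1: 18 faults
f=2: 10 faults
f=3: 7 faults
f=4: 7 faults
f=5: 7 faults
f=6: 7 faults
f=7: 7 faults
Smallest f with faults ≤ 8 is 3.

3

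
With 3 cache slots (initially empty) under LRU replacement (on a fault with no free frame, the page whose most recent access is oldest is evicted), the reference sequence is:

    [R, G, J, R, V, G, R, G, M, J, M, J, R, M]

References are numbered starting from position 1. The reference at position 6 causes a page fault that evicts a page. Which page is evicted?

J

pos 1: R -> fault, frames [R]
pos 2: G -> fault, frames [R, G]
pos 3: J -> fault, frames [R, G, J]
pos 4: R -> hit
pos 5: V -> fault, evict G, frames [J, R, V]
pos 6: G -> fault, evict J, frames [R, V, G]
At position 6, page J is evicted.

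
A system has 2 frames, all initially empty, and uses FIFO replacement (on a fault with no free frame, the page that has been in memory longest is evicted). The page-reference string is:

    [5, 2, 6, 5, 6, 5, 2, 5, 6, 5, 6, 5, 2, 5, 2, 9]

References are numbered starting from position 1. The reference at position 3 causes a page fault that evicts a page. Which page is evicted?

pos 1: 5 → miss, frames (5)
pos 2: 2 → miss, frames (5 2)
pos 3: 6 → miss, evict 5, frames (2 6)
At position 3, page 5 is evicted.

5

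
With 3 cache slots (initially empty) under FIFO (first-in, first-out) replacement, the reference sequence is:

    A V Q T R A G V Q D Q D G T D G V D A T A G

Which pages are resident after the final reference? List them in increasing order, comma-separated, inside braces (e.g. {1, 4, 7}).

A -> miss, frames (A)
V -> miss, frames (A V)
Q -> miss, frames (A V Q)
T -> miss, evict A, frames (V Q T)
R -> miss, evict V, frames (Q T R)
A -> miss, evict Q, frames (T R A)
G -> miss, evict T, frames (R A G)
V -> miss, evict R, frames (A G V)
Q -> miss, evict A, frames (G V Q)
D -> miss, evict G, frames (V Q D)
Q -> hit
D -> hit
G -> miss, evict V, frames (Q D G)
T -> miss, evict Q, frames (D G T)
D -> hit
G -> hit
V -> miss, evict D, frames (G T V)
D -> miss, evict G, frames (T V D)
A -> miss, evict T, frames (V D A)
T -> miss, evict V, frames (D A T)
A -> hit
G -> miss, evict D, frames (A T G)

{A, G, T}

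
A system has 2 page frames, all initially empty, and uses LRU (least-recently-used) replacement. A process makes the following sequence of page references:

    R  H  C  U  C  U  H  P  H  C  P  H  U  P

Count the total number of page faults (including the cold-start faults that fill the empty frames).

R: fault, frames {R}
H: fault, frames {R,H}
C: fault, evict R, frames {H,C}
U: fault, evict H, frames {C,U}
C: hit
U: hit
H: fault, evict C, frames {U,H}
P: fault, evict U, frames {H,P}
H: hit
C: fault, evict P, frames {H,C}
P: fault, evict H, frames {C,P}
H: fault, evict C, frames {P,H}
U: fault, evict P, frames {H,U}
P: fault, evict H, frames {U,P}
Page faults: 11.

11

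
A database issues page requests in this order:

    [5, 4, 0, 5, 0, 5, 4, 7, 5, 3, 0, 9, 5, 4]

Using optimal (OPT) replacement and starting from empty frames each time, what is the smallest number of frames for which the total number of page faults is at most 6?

f=1: 14 faults
f=2: 9 faults
f=3: 7 faults
f=4: 6 faults
f=5: 6 faults
f=6: 6 faults
Smallest f with faults ≤ 6 is 4.

4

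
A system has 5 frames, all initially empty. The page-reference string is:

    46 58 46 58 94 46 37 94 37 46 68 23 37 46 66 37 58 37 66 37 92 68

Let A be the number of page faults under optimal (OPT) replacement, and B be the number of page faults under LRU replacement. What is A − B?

Under OPT: F F . . F . F . . . F F . . F . . . . . F . → 8 faults.
Under LRU: F F . . F . F . . . F F . . F . F . . . F F → 10 faults.
A − B = 8 − 10 = -2.

-2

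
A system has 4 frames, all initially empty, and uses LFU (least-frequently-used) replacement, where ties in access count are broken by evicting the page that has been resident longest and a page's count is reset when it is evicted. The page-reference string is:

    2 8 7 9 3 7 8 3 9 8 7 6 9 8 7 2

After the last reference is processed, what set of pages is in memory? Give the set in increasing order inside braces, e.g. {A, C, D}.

{2, 3, 7, 8}

2: fault, frames [2]
8: fault, frames [2, 8]
7: fault, frames [2, 8, 7]
9: fault, frames [2, 8, 7, 9]
3: fault, evict 2, frames [8, 7, 9, 3]
7: hit
8: hit
3: hit
9: hit
8: hit
7: hit
6: fault, evict 9, frames [8, 7, 3, 6]
9: fault, evict 6, frames [8, 7, 3, 9]
8: hit
7: hit
2: fault, evict 9, frames [8, 7, 3, 2]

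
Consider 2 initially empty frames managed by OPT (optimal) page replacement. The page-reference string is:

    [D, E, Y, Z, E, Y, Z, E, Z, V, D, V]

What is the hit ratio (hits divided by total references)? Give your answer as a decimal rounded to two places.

0.33

D -> fault, frames [D]
E -> fault, frames [D, E]
Y -> fault, evict D, frames [E, Y]
Z -> fault, evict Y, frames [E, Z]
E -> hit
Y -> fault, evict E, frames [Z, Y]
Z -> hit
E -> fault, evict Y, frames [Z, E]
Z -> hit
V -> fault, evict E, frames [Z, V]
D -> fault, evict Z, frames [V, D]
V -> hit
Hits: 4 of 12 references → 4/12 = 0.3333.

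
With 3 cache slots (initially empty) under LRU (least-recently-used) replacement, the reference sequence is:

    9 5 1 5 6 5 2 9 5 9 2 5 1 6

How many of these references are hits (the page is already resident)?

9 -> miss, frames [9]
5 -> miss, frames [9, 5]
1 -> miss, frames [9, 5, 1]
5 -> hit
6 -> miss, evict 9, frames [1, 5, 6]
5 -> hit
2 -> miss, evict 1, frames [6, 5, 2]
9 -> miss, evict 6, frames [5, 2, 9]
5 -> hit
9 -> hit
2 -> hit
5 -> hit
1 -> miss, evict 9, frames [2, 5, 1]
6 -> miss, evict 2, frames [5, 1, 6]
Hits: 6.

6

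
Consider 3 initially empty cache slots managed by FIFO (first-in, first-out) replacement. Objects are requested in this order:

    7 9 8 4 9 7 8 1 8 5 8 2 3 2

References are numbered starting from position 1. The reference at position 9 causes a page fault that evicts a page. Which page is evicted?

4

pos 1: 7: miss, frames (7)
pos 2: 9: miss, frames (7 9)
pos 3: 8: miss, frames (7 9 8)
pos 4: 4: miss, evict 7, frames (9 8 4)
pos 5: 9: hit
pos 6: 7: miss, evict 9, frames (8 4 7)
pos 7: 8: hit
pos 8: 1: miss, evict 8, frames (4 7 1)
pos 9: 8: miss, evict 4, frames (7 1 8)
At position 9, page 4 is evicted.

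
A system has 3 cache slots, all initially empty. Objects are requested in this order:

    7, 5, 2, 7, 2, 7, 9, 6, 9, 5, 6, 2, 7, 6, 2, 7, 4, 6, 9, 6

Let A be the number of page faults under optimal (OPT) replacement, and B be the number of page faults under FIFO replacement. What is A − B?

Under OPT: F F F . . . F F . . . F F . . . F . F . → 9 faults.
Under FIFO: F F F . . . F F . F . F F F . . F . F . → 11 faults.
A − B = 9 − 11 = -2.

-2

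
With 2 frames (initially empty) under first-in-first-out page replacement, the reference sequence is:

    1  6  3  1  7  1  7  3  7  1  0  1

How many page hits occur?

4

1 → miss, frames {1}
6 → miss, frames {1,6}
3 → miss, evict 1, frames {6,3}
1 → miss, evict 6, frames {3,1}
7 → miss, evict 3, frames {1,7}
1 → hit
7 → hit
3 → miss, evict 1, frames {7,3}
7 → hit
1 → miss, evict 7, frames {3,1}
0 → miss, evict 3, frames {1,0}
1 → hit
Hits: 4.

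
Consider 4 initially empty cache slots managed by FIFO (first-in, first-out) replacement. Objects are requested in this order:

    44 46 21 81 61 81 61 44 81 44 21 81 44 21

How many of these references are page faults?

44: miss, frames [44]
46: miss, frames [44, 46]
21: miss, frames [44, 46, 21]
81: miss, frames [44, 46, 21, 81]
61: miss, evict 44, frames [46, 21, 81, 61]
81: hit
61: hit
44: miss, evict 46, frames [21, 81, 61, 44]
81: hit
44: hit
21: hit
81: hit
44: hit
21: hit
Page faults: 6.

6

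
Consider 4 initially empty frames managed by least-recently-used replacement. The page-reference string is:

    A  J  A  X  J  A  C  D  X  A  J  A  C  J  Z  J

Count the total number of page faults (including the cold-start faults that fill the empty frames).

A → miss, frames [A]
J → miss, frames [A, J]
A → hit
X → miss, frames [J, A, X]
J → hit
A → hit
C → miss, frames [X, J, A, C]
D → miss, evict X, frames [J, A, C, D]
X → miss, evict J, frames [A, C, D, X]
A → hit
J → miss, evict C, frames [D, X, A, J]
A → hit
C → miss, evict D, frames [X, J, A, C]
J → hit
Z → miss, evict X, frames [A, C, J, Z]
J → hit
Page faults: 9.

9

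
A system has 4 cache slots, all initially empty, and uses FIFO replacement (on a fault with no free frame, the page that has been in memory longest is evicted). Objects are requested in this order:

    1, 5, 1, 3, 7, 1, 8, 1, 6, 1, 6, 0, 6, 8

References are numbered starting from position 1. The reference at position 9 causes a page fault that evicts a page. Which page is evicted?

3

pos 1: 1 → miss, frames {1}
pos 2: 5 → miss, frames {1,5}
pos 3: 1 → hit
pos 4: 3 → miss, frames {1,5,3}
pos 5: 7 → miss, frames {1,5,3,7}
pos 6: 1 → hit
pos 7: 8 → miss, evict 1, frames {5,3,7,8}
pos 8: 1 → miss, evict 5, frames {3,7,8,1}
pos 9: 6 → miss, evict 3, frames {7,8,1,6}
At position 9, page 3 is evicted.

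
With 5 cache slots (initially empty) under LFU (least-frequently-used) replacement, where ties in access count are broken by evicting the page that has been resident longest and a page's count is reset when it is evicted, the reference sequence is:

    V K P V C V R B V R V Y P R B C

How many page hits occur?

V: fault, frames [V]
K: fault, frames [V, K]
P: fault, frames [V, K, P]
V: hit
C: fault, frames [V, K, P, C]
V: hit
R: fault, frames [V, K, P, C, R]
B: fault, evict K, frames [V, P, C, R, B]
V: hit
R: hit
V: hit
Y: fault, evict P, frames [V, C, R, B, Y]
P: fault, evict C, frames [V, R, B, Y, P]
R: hit
B: hit
C: fault, evict Y, frames [V, R, B, P, C]
Hits: 7.

7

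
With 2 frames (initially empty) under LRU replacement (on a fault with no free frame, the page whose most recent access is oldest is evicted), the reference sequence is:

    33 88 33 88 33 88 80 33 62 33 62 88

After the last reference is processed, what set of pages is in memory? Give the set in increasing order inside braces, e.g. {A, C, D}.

{62, 88}

33 → fault, frames (33)
88 → fault, frames (33 88)
33 → hit
88 → hit
33 → hit
88 → hit
80 → fault, evict 33, frames (88 80)
33 → fault, evict 88, frames (80 33)
62 → fault, evict 80, frames (33 62)
33 → hit
62 → hit
88 → fault, evict 33, frames (62 88)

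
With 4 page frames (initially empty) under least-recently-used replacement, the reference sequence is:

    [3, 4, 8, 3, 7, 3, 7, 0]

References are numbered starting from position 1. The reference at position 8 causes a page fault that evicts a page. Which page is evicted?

4

pos 1: 3: miss, frames [3]
pos 2: 4: miss, frames [3, 4]
pos 3: 8: miss, frames [3, 4, 8]
pos 4: 3: hit
pos 5: 7: miss, frames [4, 8, 3, 7]
pos 6: 3: hit
pos 7: 7: hit
pos 8: 0: miss, evict 4, frames [8, 3, 7, 0]
At position 8, page 4 is evicted.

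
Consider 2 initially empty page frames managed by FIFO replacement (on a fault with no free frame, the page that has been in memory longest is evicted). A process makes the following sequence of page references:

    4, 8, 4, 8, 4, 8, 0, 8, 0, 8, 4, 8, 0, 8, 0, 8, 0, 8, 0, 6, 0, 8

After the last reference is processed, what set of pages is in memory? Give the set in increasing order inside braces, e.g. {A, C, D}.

4: fault, frames [4]
8: fault, frames [4, 8]
4: hit
8: hit
4: hit
8: hit
0: fault, evict 4, frames [8, 0]
8: hit
0: hit
8: hit
4: fault, evict 8, frames [0, 4]
8: fault, evict 0, frames [4, 8]
0: fault, evict 4, frames [8, 0]
8: hit
0: hit
8: hit
0: hit
8: hit
0: hit
6: fault, evict 8, frames [0, 6]
0: hit
8: fault, evict 0, frames [6, 8]

{6, 8}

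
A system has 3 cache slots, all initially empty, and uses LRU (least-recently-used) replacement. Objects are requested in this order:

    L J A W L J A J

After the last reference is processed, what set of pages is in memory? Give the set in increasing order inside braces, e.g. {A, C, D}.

{A, J, L}

L: fault, frames {L}
J: fault, frames {L,J}
A: fault, frames {L,J,A}
W: fault, evict L, frames {J,A,W}
L: fault, evict J, frames {A,W,L}
J: fault, evict A, frames {W,L,J}
A: fault, evict W, frames {L,J,A}
J: hit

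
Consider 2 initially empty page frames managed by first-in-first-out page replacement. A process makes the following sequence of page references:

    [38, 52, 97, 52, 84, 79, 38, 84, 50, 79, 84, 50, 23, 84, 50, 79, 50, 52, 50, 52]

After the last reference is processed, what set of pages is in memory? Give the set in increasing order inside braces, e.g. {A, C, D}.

{50, 52}

38: miss, frames {38}
52: miss, frames {38,52}
97: miss, evict 38, frames {52,97}
52: hit
84: miss, evict 52, frames {97,84}
79: miss, evict 97, frames {84,79}
38: miss, evict 84, frames {79,38}
84: miss, evict 79, frames {38,84}
50: miss, evict 38, frames {84,50}
79: miss, evict 84, frames {50,79}
84: miss, evict 50, frames {79,84}
50: miss, evict 79, frames {84,50}
23: miss, evict 84, frames {50,23}
84: miss, evict 50, frames {23,84}
50: miss, evict 23, frames {84,50}
79: miss, evict 84, frames {50,79}
50: hit
52: miss, evict 50, frames {79,52}
50: miss, evict 79, frames {52,50}
52: hit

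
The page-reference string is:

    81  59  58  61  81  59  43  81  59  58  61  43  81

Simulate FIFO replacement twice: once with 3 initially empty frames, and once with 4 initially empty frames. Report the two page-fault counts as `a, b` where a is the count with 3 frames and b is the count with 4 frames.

10, 11

3 frames: F F F F F F F . . F F . F → 10 faults.
4 frames: F F F F . . F F F F F F F → 11 faults.
11 > 10: adding a frame increased faults — Belady's anomaly.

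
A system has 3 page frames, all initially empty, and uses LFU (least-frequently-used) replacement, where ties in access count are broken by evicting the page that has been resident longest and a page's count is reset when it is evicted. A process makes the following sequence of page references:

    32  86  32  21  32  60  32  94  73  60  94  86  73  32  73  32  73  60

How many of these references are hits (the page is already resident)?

32: miss, frames [32]
86: miss, frames [32, 86]
32: hit
21: miss, frames [32, 86, 21]
32: hit
60: miss, evict 86, frames [32, 21, 60]
32: hit
94: miss, evict 21, frames [32, 60, 94]
73: miss, evict 60, frames [32, 94, 73]
60: miss, evict 94, frames [32, 73, 60]
94: miss, evict 73, frames [32, 60, 94]
86: miss, evict 60, frames [32, 94, 86]
73: miss, evict 94, frames [32, 86, 73]
32: hit
73: hit
32: hit
73: hit
60: miss, evict 86, frames [32, 73, 60]
Hits: 7.

7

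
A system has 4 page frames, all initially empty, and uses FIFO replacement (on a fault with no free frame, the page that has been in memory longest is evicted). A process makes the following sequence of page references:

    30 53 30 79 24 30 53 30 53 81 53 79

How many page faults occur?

5

30 -> fault, frames (30)
53 -> fault, frames (30 53)
30 -> hit
79 -> fault, frames (30 53 79)
24 -> fault, frames (30 53 79 24)
30 -> hit
53 -> hit
30 -> hit
53 -> hit
81 -> fault, evict 30, frames (53 79 24 81)
53 -> hit
79 -> hit
Page faults: 5.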